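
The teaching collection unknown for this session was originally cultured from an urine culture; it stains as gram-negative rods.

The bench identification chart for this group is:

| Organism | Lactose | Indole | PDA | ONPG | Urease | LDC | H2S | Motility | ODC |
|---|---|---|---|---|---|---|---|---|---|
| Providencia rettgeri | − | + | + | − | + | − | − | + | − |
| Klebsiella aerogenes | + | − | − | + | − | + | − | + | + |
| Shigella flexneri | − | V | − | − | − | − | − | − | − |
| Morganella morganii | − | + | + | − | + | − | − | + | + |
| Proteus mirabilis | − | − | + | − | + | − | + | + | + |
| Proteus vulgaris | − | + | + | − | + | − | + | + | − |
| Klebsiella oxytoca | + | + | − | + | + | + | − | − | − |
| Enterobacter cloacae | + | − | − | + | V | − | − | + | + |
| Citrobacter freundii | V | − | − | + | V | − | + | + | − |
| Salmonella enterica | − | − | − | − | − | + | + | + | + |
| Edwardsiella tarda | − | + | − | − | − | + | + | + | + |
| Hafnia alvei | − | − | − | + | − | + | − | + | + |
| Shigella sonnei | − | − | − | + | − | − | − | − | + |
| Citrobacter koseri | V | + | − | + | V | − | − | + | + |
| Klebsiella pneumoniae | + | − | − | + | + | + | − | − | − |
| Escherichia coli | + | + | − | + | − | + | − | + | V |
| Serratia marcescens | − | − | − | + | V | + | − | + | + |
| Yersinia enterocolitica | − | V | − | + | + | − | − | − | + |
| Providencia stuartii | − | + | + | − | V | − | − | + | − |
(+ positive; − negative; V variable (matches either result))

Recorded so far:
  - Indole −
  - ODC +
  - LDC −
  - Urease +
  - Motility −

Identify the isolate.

Yersinia enterocolitica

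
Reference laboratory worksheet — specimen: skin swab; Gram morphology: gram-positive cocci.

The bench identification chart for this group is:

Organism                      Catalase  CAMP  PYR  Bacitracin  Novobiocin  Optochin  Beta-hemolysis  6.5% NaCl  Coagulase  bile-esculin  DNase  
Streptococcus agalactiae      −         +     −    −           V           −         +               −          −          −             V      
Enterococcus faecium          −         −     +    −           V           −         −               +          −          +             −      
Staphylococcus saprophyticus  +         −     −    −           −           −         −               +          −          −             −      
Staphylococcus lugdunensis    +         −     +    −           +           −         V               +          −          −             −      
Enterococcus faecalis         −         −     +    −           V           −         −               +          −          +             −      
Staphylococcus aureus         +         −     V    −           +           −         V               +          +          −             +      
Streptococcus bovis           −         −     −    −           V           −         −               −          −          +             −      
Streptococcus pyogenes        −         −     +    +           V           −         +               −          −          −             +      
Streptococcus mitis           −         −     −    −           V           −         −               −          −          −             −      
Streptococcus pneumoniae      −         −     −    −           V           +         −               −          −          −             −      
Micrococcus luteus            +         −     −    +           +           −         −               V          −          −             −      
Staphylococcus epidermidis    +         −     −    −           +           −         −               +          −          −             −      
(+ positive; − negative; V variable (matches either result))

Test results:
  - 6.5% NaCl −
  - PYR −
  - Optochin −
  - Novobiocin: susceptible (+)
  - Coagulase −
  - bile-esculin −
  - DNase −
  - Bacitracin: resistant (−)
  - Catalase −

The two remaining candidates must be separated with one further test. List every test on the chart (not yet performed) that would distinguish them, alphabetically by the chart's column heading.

Beta-hemolysis, CAMP

Bacitracin −: excludes Streptococcus pyogenes, Micrococcus luteus — 10 left.
PYR −: excludes Enterococcus faecium, Staphylococcus lugdunensis, Enterococcus faecalis — 7 left.
Coagulase −: excludes Staphylococcus aureus — 6 left.
DNase −: all 6 remaining candidates are consistent.
6.5% NaCl −: excludes Staphylococcus saprophyticus, Staphylococcus epidermidis — 4 left.
Optochin −: excludes Streptococcus pneumoniae — 3 left.
Novobiocin +: all 3 remaining candidates are consistent.
Catalase −: all 3 remaining candidates are consistent.
bile-esculin −: excludes Streptococcus bovis — 2 left.
Two candidates remain: Streptococcus agalactiae and Streptococcus mitis.
  CAMP: Streptococcus agalactiae +, Streptococcus mitis − — discriminates.
  Beta-hemolysis: Streptococcus agalactiae +, Streptococcus mitis − — discriminates.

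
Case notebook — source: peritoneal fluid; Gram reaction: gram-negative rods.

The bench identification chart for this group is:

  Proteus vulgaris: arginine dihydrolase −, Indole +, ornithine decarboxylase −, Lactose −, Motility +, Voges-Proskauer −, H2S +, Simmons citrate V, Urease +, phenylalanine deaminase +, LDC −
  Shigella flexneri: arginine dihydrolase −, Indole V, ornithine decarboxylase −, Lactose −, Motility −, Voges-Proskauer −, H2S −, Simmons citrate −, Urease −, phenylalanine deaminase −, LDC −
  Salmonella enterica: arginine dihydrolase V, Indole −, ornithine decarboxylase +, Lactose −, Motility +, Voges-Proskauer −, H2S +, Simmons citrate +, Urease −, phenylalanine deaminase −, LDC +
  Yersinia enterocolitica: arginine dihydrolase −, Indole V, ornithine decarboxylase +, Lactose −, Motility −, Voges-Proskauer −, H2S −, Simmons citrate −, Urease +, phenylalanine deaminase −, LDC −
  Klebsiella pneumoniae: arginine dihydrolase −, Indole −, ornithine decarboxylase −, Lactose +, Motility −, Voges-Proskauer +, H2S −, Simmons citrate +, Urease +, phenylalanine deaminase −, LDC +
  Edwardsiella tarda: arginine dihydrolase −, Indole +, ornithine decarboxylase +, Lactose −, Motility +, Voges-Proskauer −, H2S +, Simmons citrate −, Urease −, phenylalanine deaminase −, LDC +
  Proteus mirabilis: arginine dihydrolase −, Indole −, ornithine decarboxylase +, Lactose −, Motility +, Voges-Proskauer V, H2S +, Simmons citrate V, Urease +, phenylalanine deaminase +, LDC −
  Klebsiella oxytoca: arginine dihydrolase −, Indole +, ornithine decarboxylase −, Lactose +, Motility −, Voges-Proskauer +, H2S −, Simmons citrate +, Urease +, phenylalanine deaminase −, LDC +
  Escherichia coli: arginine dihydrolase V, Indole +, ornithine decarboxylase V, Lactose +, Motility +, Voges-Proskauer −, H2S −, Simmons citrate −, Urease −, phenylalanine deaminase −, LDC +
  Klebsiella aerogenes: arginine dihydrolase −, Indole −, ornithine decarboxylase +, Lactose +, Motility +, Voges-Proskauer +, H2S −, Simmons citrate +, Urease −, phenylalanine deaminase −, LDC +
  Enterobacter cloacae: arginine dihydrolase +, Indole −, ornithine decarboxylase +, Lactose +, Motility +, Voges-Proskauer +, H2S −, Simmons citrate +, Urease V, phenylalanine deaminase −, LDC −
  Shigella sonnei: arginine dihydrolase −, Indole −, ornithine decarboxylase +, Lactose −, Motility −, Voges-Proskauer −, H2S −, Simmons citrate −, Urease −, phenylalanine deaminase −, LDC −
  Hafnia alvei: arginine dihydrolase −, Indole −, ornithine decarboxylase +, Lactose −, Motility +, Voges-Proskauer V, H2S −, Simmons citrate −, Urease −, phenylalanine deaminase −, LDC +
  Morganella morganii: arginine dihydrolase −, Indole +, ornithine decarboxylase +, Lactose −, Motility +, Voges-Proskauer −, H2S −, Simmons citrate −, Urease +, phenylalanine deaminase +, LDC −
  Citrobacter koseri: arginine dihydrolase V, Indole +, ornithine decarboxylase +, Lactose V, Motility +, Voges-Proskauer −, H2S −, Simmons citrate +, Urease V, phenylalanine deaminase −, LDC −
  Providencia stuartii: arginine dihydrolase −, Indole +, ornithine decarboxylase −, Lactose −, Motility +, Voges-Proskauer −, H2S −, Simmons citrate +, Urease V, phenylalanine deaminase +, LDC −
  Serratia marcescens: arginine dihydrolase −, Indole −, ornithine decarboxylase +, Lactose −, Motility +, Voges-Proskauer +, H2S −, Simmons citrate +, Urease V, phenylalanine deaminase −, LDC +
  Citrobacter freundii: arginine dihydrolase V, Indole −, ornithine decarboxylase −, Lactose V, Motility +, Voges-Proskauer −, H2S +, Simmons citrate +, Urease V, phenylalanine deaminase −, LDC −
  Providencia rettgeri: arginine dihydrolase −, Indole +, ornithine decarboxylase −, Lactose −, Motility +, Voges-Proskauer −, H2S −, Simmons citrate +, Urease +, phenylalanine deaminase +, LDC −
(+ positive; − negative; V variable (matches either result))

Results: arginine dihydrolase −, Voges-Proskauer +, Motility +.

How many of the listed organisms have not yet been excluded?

4

arginine dihydrolase −: excludes Enterobacter cloacae — 18 left.
Motility +: excludes 5 organisms — 13 left.
Voges-Proskauer +: excludes 9 organisms — 4 left.
Still consistent: Hafnia alvei, Klebsiella aerogenes, Proteus mirabilis, Serratia marcescens.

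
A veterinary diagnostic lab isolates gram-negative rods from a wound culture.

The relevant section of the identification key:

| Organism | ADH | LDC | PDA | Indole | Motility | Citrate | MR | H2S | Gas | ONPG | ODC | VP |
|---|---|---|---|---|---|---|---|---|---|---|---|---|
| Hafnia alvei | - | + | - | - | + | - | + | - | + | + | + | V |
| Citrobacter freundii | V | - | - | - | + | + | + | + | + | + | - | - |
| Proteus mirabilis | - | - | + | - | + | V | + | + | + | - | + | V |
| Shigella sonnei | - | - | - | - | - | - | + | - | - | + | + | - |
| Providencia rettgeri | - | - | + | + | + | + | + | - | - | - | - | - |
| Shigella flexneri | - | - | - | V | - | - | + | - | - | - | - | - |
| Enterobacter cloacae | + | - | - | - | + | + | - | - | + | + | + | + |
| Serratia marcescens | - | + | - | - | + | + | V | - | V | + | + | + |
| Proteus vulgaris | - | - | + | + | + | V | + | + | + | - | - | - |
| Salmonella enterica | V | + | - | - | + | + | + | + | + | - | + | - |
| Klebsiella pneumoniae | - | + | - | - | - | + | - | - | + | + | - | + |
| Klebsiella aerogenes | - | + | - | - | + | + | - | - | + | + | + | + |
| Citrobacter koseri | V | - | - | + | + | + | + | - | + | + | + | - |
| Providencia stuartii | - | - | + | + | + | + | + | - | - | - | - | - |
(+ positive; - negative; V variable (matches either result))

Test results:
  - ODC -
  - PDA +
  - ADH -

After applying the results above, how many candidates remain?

PDA +: excludes 10 organisms — 4 left.
ODC -: excludes Proteus mirabilis — 3 left.
ADH -: all 3 remaining candidates are consistent.
Still consistent: Proteus vulgaris, Providencia rettgeri, Providencia stuartii.

3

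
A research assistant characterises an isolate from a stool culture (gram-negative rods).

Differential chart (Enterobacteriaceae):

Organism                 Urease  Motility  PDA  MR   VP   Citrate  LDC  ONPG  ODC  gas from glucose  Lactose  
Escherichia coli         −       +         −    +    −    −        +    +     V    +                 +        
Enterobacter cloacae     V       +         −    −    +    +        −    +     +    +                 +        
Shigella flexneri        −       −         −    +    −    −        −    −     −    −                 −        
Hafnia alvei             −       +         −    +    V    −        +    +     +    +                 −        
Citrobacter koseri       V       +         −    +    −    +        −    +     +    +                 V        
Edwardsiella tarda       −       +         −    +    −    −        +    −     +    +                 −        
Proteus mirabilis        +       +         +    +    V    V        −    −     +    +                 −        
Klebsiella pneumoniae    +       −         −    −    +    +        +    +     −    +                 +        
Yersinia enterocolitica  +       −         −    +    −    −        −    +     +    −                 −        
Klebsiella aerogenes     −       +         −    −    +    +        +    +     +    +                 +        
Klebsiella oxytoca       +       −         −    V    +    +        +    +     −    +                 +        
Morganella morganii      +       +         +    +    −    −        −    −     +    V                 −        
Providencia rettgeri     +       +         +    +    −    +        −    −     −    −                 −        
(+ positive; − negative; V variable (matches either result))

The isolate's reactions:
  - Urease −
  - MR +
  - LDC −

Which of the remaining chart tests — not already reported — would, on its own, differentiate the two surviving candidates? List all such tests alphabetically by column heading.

Citrate, gas from glucose, Motility, ODC, ONPG

Urease −: excludes 6 organisms — 7 left.
LDC −: excludes Escherichia coli, Hafnia alvei, Edwardsiella tarda, Klebsiella aerogenes — 3 left.
MR +: excludes Enterobacter cloacae — 2 left.
Two candidates remain: Citrobacter koseri and Shigella flexneri.
  Motility: Citrobacter koseri +, Shigella flexneri − — discriminates.
  PDA: − vs − — same for both, does not separate.
  VP: − vs − — same for both, does not separate.
  Citrate: Citrobacter koseri +, Shigella flexneri − — discriminates.
  ONPG: Citrobacter koseri +, Shigella flexneri − — discriminates.
  ODC: Citrobacter koseri +, Shigella flexneri − — discriminates.
  gas from glucose: Citrobacter koseri +, Shigella flexneri − — discriminates.
  Lactose: V vs − — variable for at least one, does not separate.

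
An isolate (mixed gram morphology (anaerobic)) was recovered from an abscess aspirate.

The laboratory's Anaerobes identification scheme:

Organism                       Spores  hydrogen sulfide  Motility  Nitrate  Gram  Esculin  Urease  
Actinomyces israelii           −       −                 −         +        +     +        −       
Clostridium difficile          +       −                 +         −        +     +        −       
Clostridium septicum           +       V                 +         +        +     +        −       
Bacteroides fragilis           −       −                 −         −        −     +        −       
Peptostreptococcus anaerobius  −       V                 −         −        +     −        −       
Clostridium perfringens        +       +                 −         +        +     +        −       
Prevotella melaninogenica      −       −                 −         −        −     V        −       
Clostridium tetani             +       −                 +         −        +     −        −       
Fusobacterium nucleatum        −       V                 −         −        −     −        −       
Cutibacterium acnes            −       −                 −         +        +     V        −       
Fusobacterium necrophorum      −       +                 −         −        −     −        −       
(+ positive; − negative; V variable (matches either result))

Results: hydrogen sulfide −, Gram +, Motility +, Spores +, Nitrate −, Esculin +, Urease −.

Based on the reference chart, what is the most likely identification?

Motility +: excludes 8 organisms — 3 left.
Urease −: all 3 remaining candidates are consistent.
Spores +: all 3 remaining candidates are consistent.
hydrogen sulfide −: all 3 remaining candidates are consistent.
Nitrate −: excludes Clostridium septicum — 2 left.
Esculin +: excludes Clostridium tetani — 1 left.
Gram +: the one remaining candidate is consistent.

Clostridium difficile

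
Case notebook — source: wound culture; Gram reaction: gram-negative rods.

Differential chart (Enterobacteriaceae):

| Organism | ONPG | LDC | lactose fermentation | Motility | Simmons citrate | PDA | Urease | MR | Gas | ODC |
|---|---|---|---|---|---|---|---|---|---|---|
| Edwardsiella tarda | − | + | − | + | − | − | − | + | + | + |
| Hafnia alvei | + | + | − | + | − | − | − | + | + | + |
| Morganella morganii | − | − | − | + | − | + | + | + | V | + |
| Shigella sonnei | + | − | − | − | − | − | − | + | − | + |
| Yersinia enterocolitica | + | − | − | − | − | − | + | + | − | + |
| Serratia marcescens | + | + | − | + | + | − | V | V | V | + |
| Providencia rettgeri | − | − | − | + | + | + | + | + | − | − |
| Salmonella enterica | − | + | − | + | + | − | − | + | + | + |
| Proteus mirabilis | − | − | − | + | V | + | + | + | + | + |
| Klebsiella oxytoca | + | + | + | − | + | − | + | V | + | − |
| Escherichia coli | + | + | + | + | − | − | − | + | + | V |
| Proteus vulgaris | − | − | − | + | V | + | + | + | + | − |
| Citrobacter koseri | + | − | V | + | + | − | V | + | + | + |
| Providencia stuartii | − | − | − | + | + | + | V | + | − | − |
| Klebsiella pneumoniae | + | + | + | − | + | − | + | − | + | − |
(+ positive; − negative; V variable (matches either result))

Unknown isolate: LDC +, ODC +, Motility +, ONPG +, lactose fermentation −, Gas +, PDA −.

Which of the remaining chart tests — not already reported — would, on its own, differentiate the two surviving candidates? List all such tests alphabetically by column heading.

LDC +: excludes 8 organisms — 7 left.
lactose fermentation −: excludes Klebsiella oxytoca, Escherichia coli, Klebsiella pneumoniae — 4 left.
Gas +: all 4 remaining candidates are consistent.
PDA −: all 4 remaining candidates are consistent.
Motility +: all 4 remaining candidates are consistent.
ODC +: all 4 remaining candidates are consistent.
ONPG +: excludes Edwardsiella tarda, Salmonella enterica — 2 left.
Two candidates remain: Hafnia alvei and Serratia marcescens.
  Simmons citrate: Hafnia alvei −, Serratia marcescens + — discriminates.
  Urease: − vs V — variable for at least one, does not separate.
  MR: + vs V — variable for at least one, does not separate.

Simmons citrate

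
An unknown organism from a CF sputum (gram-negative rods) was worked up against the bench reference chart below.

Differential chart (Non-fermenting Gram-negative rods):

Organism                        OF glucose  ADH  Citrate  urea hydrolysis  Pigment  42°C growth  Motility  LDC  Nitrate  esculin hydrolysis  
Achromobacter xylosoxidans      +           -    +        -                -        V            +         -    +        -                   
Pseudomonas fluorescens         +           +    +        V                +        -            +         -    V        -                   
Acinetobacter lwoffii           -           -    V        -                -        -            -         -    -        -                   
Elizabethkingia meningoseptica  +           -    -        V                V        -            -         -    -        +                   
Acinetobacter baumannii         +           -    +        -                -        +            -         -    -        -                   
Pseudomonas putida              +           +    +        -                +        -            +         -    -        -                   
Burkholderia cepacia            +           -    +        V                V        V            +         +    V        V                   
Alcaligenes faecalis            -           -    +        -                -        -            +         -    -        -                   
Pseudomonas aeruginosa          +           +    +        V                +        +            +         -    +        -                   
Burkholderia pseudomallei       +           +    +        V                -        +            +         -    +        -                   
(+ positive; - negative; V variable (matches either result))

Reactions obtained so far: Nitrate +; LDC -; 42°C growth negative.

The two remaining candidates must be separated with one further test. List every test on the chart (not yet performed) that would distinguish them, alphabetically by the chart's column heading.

ADH, Pigment

42°C growth -: excludes Acinetobacter baumannii, Pseudomonas aeruginosa, Burkholderia pseudomallei — 7 left.
Nitrate +: excludes Acinetobacter lwoffii, Elizabethkingia meningoseptica, Pseudomonas putida, Alcaligenes faecalis — 3 left.
LDC -: excludes Burkholderia cepacia — 2 left.
Two candidates remain: Achromobacter xylosoxidans and Pseudomonas fluorescens.
  OF glucose: + vs + — same for both, does not separate.
  ADH: Achromobacter xylosoxidans -, Pseudomonas fluorescens + — discriminates.
  Citrate: + vs + — same for both, does not separate.
  urea hydrolysis: - vs V — variable for at least one, does not separate.
  Pigment: Achromobacter xylosoxidans -, Pseudomonas fluorescens + — discriminates.
  Motility: + vs + — same for both, does not separate.
  esculin hydrolysis: - vs - — same for both, does not separate.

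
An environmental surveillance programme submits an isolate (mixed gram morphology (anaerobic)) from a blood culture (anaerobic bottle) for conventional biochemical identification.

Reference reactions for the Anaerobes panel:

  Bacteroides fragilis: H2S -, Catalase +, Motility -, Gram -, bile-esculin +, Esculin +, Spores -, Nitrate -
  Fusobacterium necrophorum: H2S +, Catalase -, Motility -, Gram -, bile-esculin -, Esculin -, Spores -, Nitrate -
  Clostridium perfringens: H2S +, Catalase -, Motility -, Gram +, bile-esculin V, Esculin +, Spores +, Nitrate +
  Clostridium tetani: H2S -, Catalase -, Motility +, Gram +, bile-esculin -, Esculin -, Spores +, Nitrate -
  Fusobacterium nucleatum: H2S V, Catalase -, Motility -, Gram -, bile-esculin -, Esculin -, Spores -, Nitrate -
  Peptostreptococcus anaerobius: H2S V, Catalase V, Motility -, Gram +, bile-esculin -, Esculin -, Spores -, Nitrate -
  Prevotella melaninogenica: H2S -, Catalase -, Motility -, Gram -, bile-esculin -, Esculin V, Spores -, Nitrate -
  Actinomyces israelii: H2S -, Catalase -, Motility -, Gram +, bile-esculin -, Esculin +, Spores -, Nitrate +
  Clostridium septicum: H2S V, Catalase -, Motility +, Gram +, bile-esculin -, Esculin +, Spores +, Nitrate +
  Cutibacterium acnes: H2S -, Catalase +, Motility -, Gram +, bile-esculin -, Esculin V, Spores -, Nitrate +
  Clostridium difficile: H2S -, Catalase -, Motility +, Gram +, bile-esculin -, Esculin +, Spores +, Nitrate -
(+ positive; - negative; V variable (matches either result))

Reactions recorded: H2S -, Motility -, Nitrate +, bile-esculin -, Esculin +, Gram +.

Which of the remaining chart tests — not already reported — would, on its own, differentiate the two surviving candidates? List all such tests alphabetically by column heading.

Catalase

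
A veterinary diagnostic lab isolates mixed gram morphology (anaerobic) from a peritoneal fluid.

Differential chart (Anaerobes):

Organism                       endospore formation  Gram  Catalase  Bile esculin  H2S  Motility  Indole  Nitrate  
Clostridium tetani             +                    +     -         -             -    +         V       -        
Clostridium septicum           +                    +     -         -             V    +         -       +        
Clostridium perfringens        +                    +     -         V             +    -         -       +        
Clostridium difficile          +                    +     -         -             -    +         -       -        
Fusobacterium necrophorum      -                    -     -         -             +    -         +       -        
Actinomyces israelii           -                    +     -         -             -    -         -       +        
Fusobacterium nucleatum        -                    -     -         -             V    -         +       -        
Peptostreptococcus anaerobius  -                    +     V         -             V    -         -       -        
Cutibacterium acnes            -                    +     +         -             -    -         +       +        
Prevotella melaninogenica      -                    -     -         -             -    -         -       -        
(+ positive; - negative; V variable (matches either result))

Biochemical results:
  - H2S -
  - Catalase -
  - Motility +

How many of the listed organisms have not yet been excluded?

3

H2S -: excludes Clostridium perfringens, Fusobacterium necrophorum — 8 left.
Motility +: excludes 5 organisms — 3 left.
Catalase -: all 3 remaining candidates are consistent.
Still consistent: Clostridium difficile, Clostridium septicum, Clostridium tetani.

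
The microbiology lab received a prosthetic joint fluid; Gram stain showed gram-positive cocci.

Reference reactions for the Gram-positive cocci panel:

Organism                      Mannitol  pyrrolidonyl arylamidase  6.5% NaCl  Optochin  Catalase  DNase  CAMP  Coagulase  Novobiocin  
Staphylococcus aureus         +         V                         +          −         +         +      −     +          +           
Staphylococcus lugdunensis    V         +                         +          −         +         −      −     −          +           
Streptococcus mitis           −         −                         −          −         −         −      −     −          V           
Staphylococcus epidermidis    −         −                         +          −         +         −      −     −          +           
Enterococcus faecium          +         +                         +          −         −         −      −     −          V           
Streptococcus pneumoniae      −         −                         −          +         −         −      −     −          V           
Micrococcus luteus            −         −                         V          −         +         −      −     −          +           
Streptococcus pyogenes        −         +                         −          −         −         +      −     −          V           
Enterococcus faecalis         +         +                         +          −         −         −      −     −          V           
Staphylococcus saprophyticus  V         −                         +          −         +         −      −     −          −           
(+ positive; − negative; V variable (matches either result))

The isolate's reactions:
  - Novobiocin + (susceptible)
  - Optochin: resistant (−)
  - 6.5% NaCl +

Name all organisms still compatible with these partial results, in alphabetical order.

Enterococcus faecalis, Enterococcus faecium, Micrococcus luteus, Staphylococcus aureus, Staphylococcus epidermidis, Staphylococcus lugdunensis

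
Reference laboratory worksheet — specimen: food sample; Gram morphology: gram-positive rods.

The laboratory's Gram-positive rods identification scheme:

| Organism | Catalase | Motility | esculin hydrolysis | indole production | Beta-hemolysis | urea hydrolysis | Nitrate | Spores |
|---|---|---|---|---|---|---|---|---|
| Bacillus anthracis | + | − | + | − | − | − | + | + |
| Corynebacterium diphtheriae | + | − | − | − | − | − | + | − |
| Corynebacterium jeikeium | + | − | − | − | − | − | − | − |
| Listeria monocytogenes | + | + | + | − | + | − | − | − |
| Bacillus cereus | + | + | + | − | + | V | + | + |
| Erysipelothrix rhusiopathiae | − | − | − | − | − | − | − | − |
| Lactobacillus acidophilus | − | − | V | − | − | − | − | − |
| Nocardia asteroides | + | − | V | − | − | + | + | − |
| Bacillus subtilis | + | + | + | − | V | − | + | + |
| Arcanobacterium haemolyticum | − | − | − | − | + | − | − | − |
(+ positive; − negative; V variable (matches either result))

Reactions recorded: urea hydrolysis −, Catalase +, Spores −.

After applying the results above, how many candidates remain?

3

Spores −: excludes Bacillus anthracis, Bacillus cereus, Bacillus subtilis — 7 left.
Catalase +: excludes Erysipelothrix rhusiopathiae, Lactobacillus acidophilus, Arcanobacterium haemolyticum — 4 left.
urea hydrolysis −: excludes Nocardia asteroides — 3 left.
Still consistent: Corynebacterium diphtheriae, Corynebacterium jeikeium, Listeria monocytogenes.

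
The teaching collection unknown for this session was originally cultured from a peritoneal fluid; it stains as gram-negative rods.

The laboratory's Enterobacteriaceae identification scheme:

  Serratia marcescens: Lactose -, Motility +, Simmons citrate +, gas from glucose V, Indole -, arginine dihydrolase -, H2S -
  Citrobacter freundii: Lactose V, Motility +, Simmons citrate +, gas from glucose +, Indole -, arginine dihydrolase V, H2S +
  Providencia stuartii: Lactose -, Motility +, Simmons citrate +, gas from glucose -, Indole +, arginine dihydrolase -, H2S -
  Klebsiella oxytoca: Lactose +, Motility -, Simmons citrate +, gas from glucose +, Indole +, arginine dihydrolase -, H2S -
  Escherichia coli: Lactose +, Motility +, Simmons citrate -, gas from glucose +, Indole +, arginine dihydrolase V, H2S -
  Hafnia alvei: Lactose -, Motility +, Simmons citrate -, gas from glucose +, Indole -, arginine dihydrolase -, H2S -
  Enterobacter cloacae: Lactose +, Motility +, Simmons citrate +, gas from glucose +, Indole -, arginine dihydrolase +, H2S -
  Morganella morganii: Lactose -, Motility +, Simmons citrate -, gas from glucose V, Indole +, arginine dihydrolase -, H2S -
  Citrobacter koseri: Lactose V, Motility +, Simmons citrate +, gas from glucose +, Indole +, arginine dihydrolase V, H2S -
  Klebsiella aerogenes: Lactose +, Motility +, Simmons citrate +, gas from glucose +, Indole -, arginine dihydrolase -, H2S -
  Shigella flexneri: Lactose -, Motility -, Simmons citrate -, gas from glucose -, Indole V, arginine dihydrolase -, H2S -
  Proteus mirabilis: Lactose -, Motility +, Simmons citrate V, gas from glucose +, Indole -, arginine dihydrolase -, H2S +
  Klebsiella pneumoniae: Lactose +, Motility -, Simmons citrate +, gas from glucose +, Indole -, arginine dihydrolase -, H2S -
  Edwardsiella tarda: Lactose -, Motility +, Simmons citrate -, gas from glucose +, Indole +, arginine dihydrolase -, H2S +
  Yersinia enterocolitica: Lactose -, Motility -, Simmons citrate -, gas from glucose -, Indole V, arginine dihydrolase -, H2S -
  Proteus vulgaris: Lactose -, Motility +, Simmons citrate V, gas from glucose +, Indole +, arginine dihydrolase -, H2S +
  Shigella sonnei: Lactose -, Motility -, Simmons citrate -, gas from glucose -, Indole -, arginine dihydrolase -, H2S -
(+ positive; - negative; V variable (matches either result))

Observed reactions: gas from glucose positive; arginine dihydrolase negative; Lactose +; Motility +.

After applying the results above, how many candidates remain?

gas from glucose +: excludes Providencia stuartii, Shigella flexneri, Yersinia enterocolitica, Shigella sonnei — 13 left.
arginine dihydrolase -: excludes Enterobacter cloacae — 12 left.
Lactose +: excludes 6 organisms — 6 left.
Motility +: excludes Klebsiella oxytoca, Klebsiella pneumoniae — 4 left.
Still consistent: Citrobacter freundii, Citrobacter koseri, Escherichia coli, Klebsiella aerogenes.

4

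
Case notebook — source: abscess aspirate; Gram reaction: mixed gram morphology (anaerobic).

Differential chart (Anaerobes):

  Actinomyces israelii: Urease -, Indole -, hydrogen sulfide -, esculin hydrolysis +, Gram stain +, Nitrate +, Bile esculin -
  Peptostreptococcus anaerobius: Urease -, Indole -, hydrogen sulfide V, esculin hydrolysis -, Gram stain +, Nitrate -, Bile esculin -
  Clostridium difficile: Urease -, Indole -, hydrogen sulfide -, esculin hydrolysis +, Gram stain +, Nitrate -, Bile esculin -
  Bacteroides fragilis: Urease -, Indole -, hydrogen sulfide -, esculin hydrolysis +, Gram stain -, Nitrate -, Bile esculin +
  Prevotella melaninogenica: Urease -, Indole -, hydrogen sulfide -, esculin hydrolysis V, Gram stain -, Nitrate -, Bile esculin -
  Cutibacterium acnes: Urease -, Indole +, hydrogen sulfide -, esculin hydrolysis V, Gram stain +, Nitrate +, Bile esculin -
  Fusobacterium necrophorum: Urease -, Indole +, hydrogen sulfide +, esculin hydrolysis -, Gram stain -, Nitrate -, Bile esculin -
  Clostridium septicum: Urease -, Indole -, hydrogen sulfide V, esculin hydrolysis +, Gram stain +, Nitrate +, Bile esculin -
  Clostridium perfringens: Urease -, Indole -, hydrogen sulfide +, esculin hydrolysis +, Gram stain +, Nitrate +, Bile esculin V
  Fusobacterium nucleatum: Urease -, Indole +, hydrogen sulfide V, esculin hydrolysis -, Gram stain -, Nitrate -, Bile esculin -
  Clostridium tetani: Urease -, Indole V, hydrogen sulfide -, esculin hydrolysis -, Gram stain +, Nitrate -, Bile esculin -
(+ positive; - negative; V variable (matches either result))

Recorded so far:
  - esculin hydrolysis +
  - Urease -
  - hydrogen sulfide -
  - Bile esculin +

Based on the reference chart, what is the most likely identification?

Bacteroides fragilis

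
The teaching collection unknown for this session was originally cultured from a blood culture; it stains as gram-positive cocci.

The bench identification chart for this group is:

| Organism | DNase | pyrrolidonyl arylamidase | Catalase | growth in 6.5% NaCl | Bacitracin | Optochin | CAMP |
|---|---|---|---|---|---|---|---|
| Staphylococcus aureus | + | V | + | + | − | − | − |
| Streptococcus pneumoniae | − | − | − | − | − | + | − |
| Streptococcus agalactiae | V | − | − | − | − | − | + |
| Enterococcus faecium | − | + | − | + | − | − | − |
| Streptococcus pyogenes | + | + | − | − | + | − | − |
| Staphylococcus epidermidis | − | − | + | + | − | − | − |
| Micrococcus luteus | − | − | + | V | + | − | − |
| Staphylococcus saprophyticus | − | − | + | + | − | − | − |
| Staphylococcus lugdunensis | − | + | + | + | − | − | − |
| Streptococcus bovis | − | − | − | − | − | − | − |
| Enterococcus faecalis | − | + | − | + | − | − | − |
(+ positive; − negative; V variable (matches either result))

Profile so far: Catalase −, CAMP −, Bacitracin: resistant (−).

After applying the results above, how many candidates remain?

Catalase −: excludes 5 organisms — 6 left.
CAMP −: excludes Streptococcus agalactiae — 5 left.
Bacitracin −: excludes Streptococcus pyogenes — 4 left.
Still consistent: Enterococcus faecalis, Enterococcus faecium, Streptococcus bovis, Streptococcus pneumoniae.

4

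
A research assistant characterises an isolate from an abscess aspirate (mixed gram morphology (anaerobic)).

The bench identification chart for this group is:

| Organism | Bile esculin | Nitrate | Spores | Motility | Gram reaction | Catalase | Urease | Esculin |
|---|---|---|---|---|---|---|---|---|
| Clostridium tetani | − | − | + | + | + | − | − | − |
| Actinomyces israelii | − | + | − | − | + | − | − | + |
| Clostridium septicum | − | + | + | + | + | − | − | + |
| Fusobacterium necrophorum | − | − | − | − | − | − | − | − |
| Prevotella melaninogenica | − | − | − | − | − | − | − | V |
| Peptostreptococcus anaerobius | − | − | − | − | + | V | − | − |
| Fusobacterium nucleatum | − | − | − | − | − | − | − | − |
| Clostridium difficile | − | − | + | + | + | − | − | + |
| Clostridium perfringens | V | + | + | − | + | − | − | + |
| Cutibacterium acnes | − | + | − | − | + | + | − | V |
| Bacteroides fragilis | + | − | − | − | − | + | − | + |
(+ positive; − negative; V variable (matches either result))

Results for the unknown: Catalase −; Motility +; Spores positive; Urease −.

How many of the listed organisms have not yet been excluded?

3

Urease −: all 11 remaining candidates are consistent.
Spores +: excludes 7 organisms — 4 left.
Catalase −: all 4 remaining candidates are consistent.
Motility +: excludes Clostridium perfringens — 3 left.
Still consistent: Clostridium difficile, Clostridium septicum, Clostridium tetani.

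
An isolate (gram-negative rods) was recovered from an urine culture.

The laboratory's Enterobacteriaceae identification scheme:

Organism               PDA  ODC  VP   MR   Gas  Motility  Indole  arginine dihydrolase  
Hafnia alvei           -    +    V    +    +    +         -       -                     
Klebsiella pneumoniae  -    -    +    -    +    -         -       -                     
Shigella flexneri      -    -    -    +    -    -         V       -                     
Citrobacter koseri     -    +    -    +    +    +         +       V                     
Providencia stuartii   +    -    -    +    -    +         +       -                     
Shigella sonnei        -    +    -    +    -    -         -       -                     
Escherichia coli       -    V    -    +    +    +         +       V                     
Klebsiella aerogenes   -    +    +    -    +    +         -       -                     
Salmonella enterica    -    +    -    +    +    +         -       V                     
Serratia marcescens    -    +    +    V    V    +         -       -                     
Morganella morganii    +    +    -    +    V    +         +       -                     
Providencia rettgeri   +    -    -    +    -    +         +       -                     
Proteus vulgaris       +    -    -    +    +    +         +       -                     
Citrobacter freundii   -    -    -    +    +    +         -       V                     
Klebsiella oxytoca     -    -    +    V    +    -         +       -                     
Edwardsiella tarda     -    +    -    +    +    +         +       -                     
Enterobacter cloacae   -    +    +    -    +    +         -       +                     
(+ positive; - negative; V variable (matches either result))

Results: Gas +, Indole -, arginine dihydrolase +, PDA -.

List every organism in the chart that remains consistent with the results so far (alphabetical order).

Gas +: excludes Shigella flexneri, Providencia stuartii, Shigella sonnei, Providencia rettgeri — 13 left.
Indole -: excludes 6 organisms — 7 left.
PDA -: all 7 remaining candidates are consistent.
arginine dihydrolase +: excludes Hafnia alvei, Klebsiella pneumoniae, Klebsiella aerogenes, Serratia marcescens — 3 left.

Citrobacter freundii, Enterobacter cloacae, Salmonella enterica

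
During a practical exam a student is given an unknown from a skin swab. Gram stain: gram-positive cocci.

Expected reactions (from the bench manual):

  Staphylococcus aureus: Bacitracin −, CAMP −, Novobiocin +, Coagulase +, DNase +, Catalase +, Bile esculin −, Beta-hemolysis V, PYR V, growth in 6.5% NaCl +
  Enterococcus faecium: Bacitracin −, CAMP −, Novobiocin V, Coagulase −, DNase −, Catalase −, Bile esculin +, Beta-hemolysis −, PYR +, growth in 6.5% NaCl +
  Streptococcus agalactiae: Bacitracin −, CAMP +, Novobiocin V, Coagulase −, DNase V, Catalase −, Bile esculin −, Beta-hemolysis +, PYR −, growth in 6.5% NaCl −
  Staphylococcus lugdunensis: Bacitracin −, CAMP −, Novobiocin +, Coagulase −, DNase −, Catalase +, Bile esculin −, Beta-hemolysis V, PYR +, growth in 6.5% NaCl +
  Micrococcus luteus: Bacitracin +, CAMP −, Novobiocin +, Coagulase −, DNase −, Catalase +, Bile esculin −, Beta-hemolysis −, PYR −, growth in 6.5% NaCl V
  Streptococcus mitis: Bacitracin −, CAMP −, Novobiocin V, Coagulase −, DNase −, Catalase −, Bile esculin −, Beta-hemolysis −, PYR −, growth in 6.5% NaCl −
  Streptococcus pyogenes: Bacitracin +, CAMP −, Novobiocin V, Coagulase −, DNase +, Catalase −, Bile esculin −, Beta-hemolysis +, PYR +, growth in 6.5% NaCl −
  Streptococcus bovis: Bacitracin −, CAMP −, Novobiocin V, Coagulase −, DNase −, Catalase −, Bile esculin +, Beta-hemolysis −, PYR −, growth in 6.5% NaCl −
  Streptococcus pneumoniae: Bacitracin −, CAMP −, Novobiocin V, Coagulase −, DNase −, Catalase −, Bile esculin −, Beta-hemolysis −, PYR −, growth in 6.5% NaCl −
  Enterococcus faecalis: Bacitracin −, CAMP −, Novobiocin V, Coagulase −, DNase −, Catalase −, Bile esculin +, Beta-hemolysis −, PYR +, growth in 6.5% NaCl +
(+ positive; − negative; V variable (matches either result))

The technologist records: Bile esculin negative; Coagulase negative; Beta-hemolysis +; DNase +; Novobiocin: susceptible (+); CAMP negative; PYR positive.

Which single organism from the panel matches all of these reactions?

Streptococcus pyogenes

PYR +: excludes 5 organisms — 5 left.
Novobiocin +: all 5 remaining candidates are consistent.
Bile esculin −: excludes Enterococcus faecium, Enterococcus faecalis — 3 left.
CAMP −: all 3 remaining candidates are consistent.
DNase +: excludes Staphylococcus lugdunensis — 2 left.
Beta-hemolysis +: all 2 remaining candidates are consistent.
Coagulase −: excludes Staphylococcus aureus — 1 left.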